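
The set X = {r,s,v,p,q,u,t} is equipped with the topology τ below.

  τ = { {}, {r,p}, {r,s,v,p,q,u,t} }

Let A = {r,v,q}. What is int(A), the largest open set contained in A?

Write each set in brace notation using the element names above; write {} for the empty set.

{}

U open, U⊆A: {}. int(A) = ⋃ = {}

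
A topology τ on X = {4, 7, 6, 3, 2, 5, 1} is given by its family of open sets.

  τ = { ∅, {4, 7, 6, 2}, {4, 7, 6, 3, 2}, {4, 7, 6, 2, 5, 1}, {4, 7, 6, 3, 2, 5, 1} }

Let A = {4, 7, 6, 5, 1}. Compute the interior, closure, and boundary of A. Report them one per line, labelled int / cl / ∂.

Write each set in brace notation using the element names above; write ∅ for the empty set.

int(A) = ∅
cl(A)  = {4, 7, 6, 3, 2, 5, 1}
∂A     = {4, 7, 6, 3, 2, 5, 1}

interior: largest open inside A is ∅ (from ∅)
cl via duality: int({3, 2}) = ∅, so X∖∅ = {4, 7, 6, 3, 2, 5, 1}
cl∖int = {4, 7, 6, 3, 2, 5, 1}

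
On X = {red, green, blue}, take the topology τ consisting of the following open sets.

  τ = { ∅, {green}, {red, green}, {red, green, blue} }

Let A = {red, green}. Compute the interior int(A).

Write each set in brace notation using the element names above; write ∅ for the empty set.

{red, green}

U open, U⊆A: ∅, {green}, {red, green}. int(A) = ⋃ = {red, green}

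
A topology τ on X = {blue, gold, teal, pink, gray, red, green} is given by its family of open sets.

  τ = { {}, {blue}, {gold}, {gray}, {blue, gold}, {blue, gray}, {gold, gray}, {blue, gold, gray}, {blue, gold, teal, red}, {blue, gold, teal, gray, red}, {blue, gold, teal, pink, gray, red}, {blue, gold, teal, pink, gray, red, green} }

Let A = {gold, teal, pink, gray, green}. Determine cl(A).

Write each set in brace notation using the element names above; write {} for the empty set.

{gold, teal, pink, gray, red, green}

closure: X∖int(X∖A) = X∖{blue} = {gold, teal, pink, gray, red, green}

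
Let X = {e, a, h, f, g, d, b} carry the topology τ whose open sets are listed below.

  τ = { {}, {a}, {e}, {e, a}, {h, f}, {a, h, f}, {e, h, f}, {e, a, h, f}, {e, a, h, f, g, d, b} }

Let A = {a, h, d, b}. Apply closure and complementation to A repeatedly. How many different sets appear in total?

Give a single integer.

10

cl via duality: int({e, f, g}) = {e}, so X∖{e} = {a, h, f, g, d, b}
Write k for closure, c for complement:
  1. A     = {a, h, d, b}
  2. kA    = {a, h, f, g, d, b}
  3. cA    = {e, f, g}
  4. ckA   = {e}
  5. kcA   = {e, h, f, g, d, b}
  6. kckA  = {e, g, d, b}
  7. ckcA  = {a}
  8. ckckA = {a, h, f}
  9. kckcA = {a, g, d, b}
  10. ckckcA = {e, h, f}
applying k or c yields no new set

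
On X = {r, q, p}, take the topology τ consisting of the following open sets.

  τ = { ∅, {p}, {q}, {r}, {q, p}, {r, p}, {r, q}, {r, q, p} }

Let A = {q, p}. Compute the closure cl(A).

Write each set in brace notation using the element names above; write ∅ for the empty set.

X∖A={r}, int(X∖A)={r}, hence cl(A)={q, p}

{q, p}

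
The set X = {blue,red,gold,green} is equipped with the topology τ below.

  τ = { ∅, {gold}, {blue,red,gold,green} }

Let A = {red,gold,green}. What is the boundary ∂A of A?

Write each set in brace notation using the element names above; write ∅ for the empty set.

interior: largest open inside A is {gold} (from ∅, {gold})
cl via duality: int({blue}) = ∅, so X∖∅ = {blue,red,gold,green}
cl∖int = {blue,red,green}

{blue,red,green}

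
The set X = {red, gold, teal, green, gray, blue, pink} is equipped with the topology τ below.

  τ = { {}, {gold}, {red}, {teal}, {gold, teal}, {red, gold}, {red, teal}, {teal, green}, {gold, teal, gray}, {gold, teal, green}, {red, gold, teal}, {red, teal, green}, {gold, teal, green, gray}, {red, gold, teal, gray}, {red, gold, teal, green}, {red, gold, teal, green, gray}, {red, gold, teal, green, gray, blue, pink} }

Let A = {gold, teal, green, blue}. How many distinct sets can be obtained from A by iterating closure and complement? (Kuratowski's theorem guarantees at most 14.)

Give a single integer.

8

closure: X∖int(X∖A) = X∖{red} = {gold, teal, green, gray, blue, pink}
Let k=closure and c=complement:
  1. A     = {gold, teal, green, blue}
  2. kA    = {gold, teal, green, gray, blue, pink}
  3. cA    = {red, gray, pink}
  4. ckA   = {red}
  5. kcA   = {red, gray, blue, pink}
  6. kckA  = {red, blue, pink}
  7. ckcA  = {gold, teal, green}
  8. ckckA = {gold, teal, green, gray}
— saturated at 8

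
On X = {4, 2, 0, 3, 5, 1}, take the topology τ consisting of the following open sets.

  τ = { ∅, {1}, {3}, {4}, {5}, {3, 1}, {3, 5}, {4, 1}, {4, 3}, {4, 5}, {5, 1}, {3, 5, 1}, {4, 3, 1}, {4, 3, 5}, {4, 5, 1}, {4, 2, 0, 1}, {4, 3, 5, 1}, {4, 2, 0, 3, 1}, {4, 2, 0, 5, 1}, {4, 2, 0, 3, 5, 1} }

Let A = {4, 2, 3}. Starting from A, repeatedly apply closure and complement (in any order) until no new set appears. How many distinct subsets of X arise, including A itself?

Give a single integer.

6

cl via duality: int({0, 5, 1}) = {5, 1}, so X∖{5, 1} = {4, 2, 0, 3}
Write k for closure, c for complement:
  1. A     = {4, 2, 3}
  2. kA    = {4, 2, 0, 3}
  3. cA    = {0, 5, 1}
  4. ckA   = {5, 1}
  5. kcA   = {2, 0, 5, 1}
  6. ckcA  = {4, 3}
applying k or c yields no new set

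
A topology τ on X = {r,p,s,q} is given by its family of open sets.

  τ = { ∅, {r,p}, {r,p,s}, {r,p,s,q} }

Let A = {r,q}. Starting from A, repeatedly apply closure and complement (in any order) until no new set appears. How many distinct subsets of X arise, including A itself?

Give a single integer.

X∖A={p,s}, int(X∖A)=∅, hence cl(A)={r,p,s,q}
Orbit (k=closure, c=complement):
  1. A     = {r,q}
  2. kA    = {r,p,s,q}
  3. cA    = {p,s}
  4. ckA   = ∅
(closed under both — stop)

4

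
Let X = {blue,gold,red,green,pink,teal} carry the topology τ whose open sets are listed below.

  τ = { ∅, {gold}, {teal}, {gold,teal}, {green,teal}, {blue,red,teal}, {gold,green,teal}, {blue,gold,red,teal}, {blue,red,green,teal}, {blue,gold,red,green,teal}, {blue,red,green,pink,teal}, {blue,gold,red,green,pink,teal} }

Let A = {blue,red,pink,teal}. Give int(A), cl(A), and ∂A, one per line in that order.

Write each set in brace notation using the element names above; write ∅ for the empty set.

open subsets of A: ∅, {teal}, {blue,red,teal}; so int(A) = {blue,red,teal}
closure: X∖int(X∖A) = X∖{gold} = {blue,red,green,pink,teal}
∂A = {blue,red,green,pink,teal} minus {blue,red,teal} = {green,pink}

int(A) = {blue,red,teal}
cl(A)  = {blue,red,green,pink,teal}
∂A     = {green,pink}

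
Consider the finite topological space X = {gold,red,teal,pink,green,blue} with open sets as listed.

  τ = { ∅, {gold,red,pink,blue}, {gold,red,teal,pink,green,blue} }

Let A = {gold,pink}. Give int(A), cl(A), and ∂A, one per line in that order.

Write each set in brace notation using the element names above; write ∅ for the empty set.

int(A) = ∅
cl(A)  = {gold,red,teal,pink,green,blue}
∂A     = {gold,red,teal,pink,green,blue}

U open, U⊆A: ∅. int(A) = ⋃ = ∅
X∖A={red,teal,green,blue}, int(X∖A)=∅, hence cl(A)={gold,red,teal,pink,green,blue}
∂A: remove int from cl → {gold,red,teal,pink,green,blue}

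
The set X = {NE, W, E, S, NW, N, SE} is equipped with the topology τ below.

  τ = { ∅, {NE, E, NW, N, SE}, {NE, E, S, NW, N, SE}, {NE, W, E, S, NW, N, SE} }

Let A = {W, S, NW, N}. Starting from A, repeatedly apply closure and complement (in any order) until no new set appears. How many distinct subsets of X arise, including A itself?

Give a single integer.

4

cl via duality: int({NE, E, SE}) = ∅, so X∖∅ = {NE, W, E, S, NW, N, SE}
Write k for closure, c for complement:
  1. A     = {W, S, NW, N}
  2. kA    = {NE, W, E, S, NW, N, SE}
  3. cA    = {NE, E, SE}
  4. ckA   = ∅
applying k or c yields no new set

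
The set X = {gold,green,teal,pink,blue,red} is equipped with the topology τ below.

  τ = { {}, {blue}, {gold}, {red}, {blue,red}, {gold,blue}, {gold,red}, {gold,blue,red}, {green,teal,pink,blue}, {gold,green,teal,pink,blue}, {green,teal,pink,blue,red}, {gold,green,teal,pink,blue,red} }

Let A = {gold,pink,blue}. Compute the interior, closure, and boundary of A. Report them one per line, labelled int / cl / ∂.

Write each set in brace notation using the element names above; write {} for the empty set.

int(A) = {gold,blue}
cl(A)  = {gold,green,teal,pink,blue}
∂A     = {green,teal,pink}

opens ⊆ A: {}, {gold}, {blue}, {gold,blue}; union → int = {gold,blue}
complement {green,teal,red}; its interior {red}; cl(A) = X∖{red} = {gold,green,teal,pink,blue}
boundary = {gold,green,teal,pink,blue} ∖ {gold,blue} = {green,teal,pink}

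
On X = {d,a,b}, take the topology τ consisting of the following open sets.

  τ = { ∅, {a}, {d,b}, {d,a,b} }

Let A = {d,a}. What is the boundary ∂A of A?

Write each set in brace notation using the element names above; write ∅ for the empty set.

open subsets of A: ∅, {a}; so int(A) = {a}
closure: X∖int(X∖A) = X∖∅ = {d,a,b}
∂A = {d,a,b} minus {a} = {d,b}

{d,b}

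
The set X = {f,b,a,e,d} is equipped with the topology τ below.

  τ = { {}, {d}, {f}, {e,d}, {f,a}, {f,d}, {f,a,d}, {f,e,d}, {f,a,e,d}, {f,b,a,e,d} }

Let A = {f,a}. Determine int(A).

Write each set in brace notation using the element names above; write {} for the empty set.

{f,a}

U open, U⊆A: {}, {f}, {f,a}. int(A) = ⋃ = {f,a}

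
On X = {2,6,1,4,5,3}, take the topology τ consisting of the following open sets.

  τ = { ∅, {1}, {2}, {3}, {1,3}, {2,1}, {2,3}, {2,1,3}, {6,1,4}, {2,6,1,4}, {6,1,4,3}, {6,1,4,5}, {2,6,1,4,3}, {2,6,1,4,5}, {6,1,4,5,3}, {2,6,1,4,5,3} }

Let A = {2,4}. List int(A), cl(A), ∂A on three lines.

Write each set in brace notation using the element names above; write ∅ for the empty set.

U open, U⊆A: ∅, {2}. int(A) = ⋃ = {2}
X∖A={6,1,5,3}, int(X∖A)={1,3}, hence cl(A)={2,6,4,5}
∂A: remove int from cl → {6,4,5}

int(A) = {2}
cl(A)  = {2,6,4,5}
∂A     = {6,4,5}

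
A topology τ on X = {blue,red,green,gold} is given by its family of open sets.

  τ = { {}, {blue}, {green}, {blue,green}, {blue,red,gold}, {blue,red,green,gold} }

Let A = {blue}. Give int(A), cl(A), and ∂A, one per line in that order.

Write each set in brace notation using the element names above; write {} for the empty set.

U open, U⊆A: {}, {blue}. int(A) = ⋃ = {blue}
X∖A={red,green,gold}, int(X∖A)={green}, hence cl(A)={blue,red,gold}
∂A: remove int from cl → {red,gold}

int(A) = {blue}
cl(A)  = {blue,red,gold}
∂A     = {red,gold}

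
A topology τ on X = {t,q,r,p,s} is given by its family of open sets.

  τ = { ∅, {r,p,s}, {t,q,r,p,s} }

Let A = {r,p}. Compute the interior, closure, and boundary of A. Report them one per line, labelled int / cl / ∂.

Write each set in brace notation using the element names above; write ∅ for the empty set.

int(A) = ∅
cl(A)  = {t,q,r,p,s}
∂A     = {t,q,r,p,s}

U open, U⊆A: ∅. int(A) = ⋃ = ∅
X∖A={t,q,s}, int(X∖A)=∅, hence cl(A)={t,q,r,p,s}
∂A: remove int from cl → {t,q,r,p,s}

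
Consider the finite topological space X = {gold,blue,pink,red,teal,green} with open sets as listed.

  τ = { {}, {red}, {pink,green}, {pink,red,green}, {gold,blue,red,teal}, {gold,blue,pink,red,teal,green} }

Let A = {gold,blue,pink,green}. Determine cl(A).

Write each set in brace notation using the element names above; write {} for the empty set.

cl via duality: int({red,teal}) = {red}, so X∖{red} = {gold,blue,pink,teal,green}

{gold,blue,pink,teal,green}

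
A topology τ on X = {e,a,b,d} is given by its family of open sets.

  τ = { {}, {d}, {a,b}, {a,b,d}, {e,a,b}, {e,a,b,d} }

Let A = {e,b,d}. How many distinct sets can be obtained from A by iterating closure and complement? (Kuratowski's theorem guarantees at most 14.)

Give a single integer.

cl via duality: int({a}) = {}, so X∖{} = {e,a,b,d}
Write k for closure, c for complement:
  1. A     = {e,b,d}
  2. kA    = {e,a,b,d}
  3. cA    = {a}
  4. ckA   = {}
  5. kcA   = {e,a,b}
  6. ckcA  = {d}
applying k or c yields no new set

6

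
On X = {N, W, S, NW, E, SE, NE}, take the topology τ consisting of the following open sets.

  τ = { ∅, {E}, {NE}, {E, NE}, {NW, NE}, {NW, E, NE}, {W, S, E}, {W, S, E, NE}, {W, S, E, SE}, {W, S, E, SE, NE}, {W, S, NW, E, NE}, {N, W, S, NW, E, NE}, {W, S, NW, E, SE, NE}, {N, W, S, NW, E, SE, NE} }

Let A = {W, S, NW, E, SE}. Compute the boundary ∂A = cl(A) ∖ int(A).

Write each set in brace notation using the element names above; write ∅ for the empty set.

{N, NW}

U open, U⊆A: ∅, {E}, {W, S, E}, {W, S, E, SE}. int(A) = ⋃ = {W, S, E, SE}
X∖A={N, NE}, int(X∖A)={NE}, hence cl(A)={N, W, S, NW, E, SE}
∂A: remove int from cl → {N, NW}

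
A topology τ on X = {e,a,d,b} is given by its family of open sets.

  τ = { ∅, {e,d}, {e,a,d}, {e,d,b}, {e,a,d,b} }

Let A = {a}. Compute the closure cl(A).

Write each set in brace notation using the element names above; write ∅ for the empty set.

{a}

cl via duality: int({e,d,b}) = {e,d,b}, so X∖{e,d,b} = {a}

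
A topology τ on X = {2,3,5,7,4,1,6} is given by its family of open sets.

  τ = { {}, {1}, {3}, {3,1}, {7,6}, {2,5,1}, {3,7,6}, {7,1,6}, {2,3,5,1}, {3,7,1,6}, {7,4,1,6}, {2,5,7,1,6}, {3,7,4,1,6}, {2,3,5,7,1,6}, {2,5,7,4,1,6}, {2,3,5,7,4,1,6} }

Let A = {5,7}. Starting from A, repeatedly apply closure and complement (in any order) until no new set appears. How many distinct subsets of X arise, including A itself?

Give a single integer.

10

closure: X∖int(X∖A) = X∖{3,1} = {2,5,7,4,6}
Let k=closure and c=complement:
  1. A     = {5,7}
  2. kA    = {2,5,7,4,6}
  3. cA    = {2,3,4,1,6}
  4. ckA   = {3,1}
  5. kcA   = {2,3,5,7,4,1,6}
  6. kckA  = {2,3,5,4,1}
  7. ckcA  = {}
  8. ckckA = {7,6}
  9. kckckA = {7,4,6}
  10. ckckckA = {2,3,5,1}
— saturated at 10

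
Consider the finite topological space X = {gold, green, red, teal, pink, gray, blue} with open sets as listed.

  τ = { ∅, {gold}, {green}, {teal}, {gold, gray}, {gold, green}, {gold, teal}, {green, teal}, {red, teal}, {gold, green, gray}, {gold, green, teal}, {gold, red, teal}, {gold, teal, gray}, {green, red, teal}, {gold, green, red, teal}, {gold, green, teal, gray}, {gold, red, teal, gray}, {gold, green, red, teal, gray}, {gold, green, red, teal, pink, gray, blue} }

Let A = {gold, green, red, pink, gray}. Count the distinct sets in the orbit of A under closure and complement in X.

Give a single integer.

8

complement {teal, blue}; its interior {teal}; cl(A) = X∖{teal} = {gold, green, red, pink, gray, blue}
With k = closure, c = complement:
  1. A     = {gold, green, red, pink, gray}
  2. kA    = {gold, green, red, pink, gray, blue}
  3. cA    = {teal, blue}
  4. ckA   = {teal}
  5. kcA   = {red, teal, pink, blue}
  6. ckcA  = {gold, green, gray}
  7. kckcA = {gold, green, pink, gray, blue}
  8. ckckcA = {red, teal}
k, c of each give nothing new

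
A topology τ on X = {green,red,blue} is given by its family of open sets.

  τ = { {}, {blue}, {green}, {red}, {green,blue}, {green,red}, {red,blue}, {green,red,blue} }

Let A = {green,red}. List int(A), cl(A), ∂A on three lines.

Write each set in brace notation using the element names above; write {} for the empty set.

int(A) = {green,red}
cl(A)  = {green,red}
∂A     = {}

open subsets of A: {}, {red}, {green}, {green,red}; so int(A) = {green,red}
closure: X∖int(X∖A) = X∖{blue} = {green,red}
∂A = {green,red} minus {green,red} = {}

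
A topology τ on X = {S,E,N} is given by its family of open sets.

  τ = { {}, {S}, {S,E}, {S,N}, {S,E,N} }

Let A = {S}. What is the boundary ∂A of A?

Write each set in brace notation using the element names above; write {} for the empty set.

{E,N}

U open, U⊆A: {}, {S}. int(A) = ⋃ = {S}
X∖A={E,N}, int(X∖A)={}, hence cl(A)={S,E,N}
∂A: remove int from cl → {E,N}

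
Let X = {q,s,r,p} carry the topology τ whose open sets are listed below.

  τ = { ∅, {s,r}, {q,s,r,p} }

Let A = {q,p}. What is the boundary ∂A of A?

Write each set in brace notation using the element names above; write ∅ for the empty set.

interior: largest open inside A is ∅ (from ∅)
cl via duality: int({s,r}) = {s,r}, so X∖{s,r} = {q,p}
cl∖int = {q,p}

{q,p}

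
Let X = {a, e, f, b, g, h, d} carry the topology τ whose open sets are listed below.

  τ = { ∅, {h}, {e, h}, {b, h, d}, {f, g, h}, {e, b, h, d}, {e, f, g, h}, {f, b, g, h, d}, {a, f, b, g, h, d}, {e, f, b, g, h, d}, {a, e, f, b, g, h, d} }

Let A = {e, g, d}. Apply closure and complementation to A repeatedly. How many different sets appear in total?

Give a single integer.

closure: X∖int(X∖A) = X∖{h} = {a, e, f, b, g, d}
Let k=closure and c=complement:
  1. A     = {e, g, d}
  2. kA    = {a, e, f, b, g, d}
  3. cA    = {a, f, b, h}
  4. ckA   = {h}
  5. kcA   = {a, e, f, b, g, h, d}
  6. ckcA  = ∅
— saturated at 6

6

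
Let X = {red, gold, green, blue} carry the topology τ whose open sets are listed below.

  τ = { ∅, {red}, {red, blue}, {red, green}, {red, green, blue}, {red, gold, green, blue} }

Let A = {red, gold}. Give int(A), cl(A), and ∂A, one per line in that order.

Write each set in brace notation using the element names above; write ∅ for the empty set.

interior: largest open inside A is {red} (from ∅, {red})
cl via duality: int({green, blue}) = ∅, so X∖∅ = {red, gold, green, blue}
cl∖int = {gold, green, blue}

int(A) = {red}
cl(A)  = {red, gold, green, blue}
∂A     = {gold, green, blue}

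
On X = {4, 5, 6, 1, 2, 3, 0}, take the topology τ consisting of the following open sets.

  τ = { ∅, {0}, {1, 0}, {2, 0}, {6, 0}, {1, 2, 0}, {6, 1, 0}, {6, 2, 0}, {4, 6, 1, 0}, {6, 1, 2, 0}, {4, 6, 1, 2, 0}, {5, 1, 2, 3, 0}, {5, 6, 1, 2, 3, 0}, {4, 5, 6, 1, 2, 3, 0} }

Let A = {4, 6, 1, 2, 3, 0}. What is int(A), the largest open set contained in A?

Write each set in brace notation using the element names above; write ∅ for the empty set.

U open, U⊆A: ∅, {0}, {2, 0}, {6, 0}, {1, 0}, {1, 2, 0}, {6, 2, 0}, {6, 1, 0}, {6, 1, 2, 0}, {4, 6, 1, 0}, {4, 6, 1, 2, 0}. int(A) = ⋃ = {4, 6, 1, 2, 0}

{4, 6, 1, 2, 0}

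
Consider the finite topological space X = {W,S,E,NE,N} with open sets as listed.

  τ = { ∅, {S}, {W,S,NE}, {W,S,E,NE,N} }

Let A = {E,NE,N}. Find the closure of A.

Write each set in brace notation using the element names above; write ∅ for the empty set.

{W,E,NE,N}

complement {W,S}; its interior {S}; cl(A) = X∖{S} = {W,E,NE,N}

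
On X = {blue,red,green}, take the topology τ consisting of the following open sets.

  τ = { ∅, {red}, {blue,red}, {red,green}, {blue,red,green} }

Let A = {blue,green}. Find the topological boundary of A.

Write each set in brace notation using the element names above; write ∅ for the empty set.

open subsets of A: ∅; so int(A) = ∅
closure: X∖int(X∖A) = X∖{red} = {blue,green}
∂A = {blue,green} minus ∅ = {blue,green}

{blue,green}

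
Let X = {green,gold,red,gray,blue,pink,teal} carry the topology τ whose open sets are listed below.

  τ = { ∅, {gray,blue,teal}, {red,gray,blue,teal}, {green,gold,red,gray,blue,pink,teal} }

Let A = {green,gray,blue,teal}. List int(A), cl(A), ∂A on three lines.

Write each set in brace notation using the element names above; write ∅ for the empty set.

open subsets of A: ∅, {gray,blue,teal}; so int(A) = {gray,blue,teal}
closure: X∖int(X∖A) = X∖∅ = {green,gold,red,gray,blue,pink,teal}
∂A = {green,gold,red,gray,blue,pink,teal} minus {gray,blue,teal} = {green,gold,red,pink}

int(A) = {gray,blue,teal}
cl(A)  = {green,gold,red,gray,blue,pink,teal}
∂A     = {green,gold,red,pink}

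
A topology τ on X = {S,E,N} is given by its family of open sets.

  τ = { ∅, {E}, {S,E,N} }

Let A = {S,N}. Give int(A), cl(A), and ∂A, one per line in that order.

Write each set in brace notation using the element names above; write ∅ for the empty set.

int(A) = ∅
cl(A)  = {S,N}
∂A     = {S,N}

open subsets of A: ∅; so int(A) = ∅
closure: X∖int(X∖A) = X∖{E} = {S,N}
∂A = {S,N} minus ∅ = {S,N}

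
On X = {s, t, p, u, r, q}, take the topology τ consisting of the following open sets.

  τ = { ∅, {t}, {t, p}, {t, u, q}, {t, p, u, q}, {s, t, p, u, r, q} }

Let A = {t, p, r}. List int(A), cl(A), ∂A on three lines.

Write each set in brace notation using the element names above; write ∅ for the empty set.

U open, U⊆A: ∅, {t}, {t, p}. int(A) = ⋃ = {t, p}
X∖A={s, u, q}, int(X∖A)=∅, hence cl(A)={s, t, p, u, r, q}
∂A: remove int from cl → {s, u, r, q}

int(A) = {t, p}
cl(A)  = {s, t, p, u, r, q}
∂A     = {s, u, r, q}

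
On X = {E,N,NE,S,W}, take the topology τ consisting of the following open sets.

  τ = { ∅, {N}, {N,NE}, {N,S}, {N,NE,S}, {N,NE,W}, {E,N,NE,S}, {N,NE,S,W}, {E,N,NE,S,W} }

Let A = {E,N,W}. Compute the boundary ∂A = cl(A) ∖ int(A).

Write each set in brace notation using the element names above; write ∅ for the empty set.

interior: largest open inside A is {N} (from ∅, {N})
cl via duality: int({NE,S}) = ∅, so X∖∅ = {E,N,NE,S,W}
cl∖int = {E,NE,S,W}

{E,NE,S,W}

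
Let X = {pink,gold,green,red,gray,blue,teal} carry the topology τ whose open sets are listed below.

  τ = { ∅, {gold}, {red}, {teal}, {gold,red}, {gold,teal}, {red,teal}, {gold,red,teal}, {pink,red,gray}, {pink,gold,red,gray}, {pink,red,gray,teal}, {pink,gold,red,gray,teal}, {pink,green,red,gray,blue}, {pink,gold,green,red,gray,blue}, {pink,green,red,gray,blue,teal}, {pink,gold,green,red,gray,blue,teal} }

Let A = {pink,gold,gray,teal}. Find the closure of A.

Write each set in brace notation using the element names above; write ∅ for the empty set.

cl via duality: int({green,red,blue}) = {red}, so X∖{red} = {pink,gold,green,gray,blue,teal}

{pink,gold,green,gray,blue,teal}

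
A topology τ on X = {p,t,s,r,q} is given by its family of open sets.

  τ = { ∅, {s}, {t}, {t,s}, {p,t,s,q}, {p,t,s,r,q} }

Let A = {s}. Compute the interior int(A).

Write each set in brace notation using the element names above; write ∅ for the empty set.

{s}

open subsets of A: ∅, {s}; so int(A) = {s}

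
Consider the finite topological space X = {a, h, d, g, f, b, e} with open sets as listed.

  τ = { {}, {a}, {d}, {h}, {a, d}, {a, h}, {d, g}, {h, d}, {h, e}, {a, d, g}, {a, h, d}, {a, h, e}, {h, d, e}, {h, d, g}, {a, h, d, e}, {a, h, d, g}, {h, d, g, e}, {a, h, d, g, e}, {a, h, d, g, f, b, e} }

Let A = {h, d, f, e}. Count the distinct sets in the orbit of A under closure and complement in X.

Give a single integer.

8

complement {a, g, b}; its interior {a}; cl(A) = X∖{a} = {h, d, g, f, b, e}
With k = closure, c = complement:
  1. A     = {h, d, f, e}
  2. kA    = {h, d, g, f, b, e}
  3. cA    = {a, g, b}
  4. ckA   = {a}
  5. kcA   = {a, g, f, b}
  6. kckA  = {a, f, b}
  7. ckcA  = {h, d, e}
  8. ckckA = {h, d, g, e}
k, c of each give nothing new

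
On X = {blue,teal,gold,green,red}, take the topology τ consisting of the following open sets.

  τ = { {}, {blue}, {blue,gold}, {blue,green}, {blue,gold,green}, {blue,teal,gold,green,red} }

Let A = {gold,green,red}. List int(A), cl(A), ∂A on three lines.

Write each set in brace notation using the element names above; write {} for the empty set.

int(A) = {}
cl(A)  = {teal,gold,green,red}
∂A     = {teal,gold,green,red}

interior: largest open inside A is {} (from {})
cl via duality: int({blue,teal}) = {blue}, so X∖{blue} = {teal,gold,green,red}
cl∖int = {teal,gold,green,red}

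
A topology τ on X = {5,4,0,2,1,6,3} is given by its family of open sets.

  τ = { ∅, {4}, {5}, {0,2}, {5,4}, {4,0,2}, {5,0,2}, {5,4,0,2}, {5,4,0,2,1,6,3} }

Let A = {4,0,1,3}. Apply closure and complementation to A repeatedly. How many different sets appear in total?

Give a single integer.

complement {5,2,6}; its interior {5}; cl(A) = X∖{5} = {4,0,2,1,6,3}
With k = closure, c = complement:
  1. A     = {4,0,1,3}
  2. kA    = {4,0,2,1,6,3}
  3. cA    = {5,2,6}
  4. ckA   = {5}
  5. kcA   = {5,0,2,1,6,3}
  6. kckA  = {5,1,6,3}
  7. ckcA  = {4}
  8. ckckA = {4,0,2}
  9. kckcA = {4,1,6,3}
  10. ckckcA = {5,0,2}
k, c of each give nothing new

10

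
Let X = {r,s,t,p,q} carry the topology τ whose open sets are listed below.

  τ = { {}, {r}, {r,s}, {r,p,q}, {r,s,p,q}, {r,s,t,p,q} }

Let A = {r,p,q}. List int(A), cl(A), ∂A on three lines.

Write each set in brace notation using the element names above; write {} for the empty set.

int(A) = {r,p,q}
cl(A)  = {r,s,t,p,q}
∂A     = {s,t}

interior: largest open inside A is {r,p,q} (from {}, {r}, {r,p,q})
cl via duality: int({s,t}) = {}, so X∖{} = {r,s,t,p,q}
cl∖int = {s,t}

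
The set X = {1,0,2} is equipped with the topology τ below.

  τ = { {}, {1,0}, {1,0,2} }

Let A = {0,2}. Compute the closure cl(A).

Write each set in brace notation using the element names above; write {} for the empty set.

cl via duality: int({1}) = {}, so X∖{} = {1,0,2}

{1,0,2}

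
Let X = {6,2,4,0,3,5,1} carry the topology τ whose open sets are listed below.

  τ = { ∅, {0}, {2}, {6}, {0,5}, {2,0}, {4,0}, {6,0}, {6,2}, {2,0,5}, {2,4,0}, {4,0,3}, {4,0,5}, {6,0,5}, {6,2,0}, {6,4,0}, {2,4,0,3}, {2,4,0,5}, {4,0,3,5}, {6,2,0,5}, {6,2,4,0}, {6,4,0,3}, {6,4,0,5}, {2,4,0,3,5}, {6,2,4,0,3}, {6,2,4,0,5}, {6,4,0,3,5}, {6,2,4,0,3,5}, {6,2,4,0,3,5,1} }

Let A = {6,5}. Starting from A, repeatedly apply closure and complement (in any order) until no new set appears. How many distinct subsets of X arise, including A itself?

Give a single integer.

cl via duality: int({2,4,0,3,1}) = {2,4,0,3}, so X∖{2,4,0,3} = {6,5,1}
Write k for closure, c for complement:
  1. A     = {6,5}
  2. kA    = {6,5,1}
  3. cA    = {2,4,0,3,1}
  4. ckA   = {2,4,0,3}
  5. kcA   = {2,4,0,3,5,1}
  6. ckcA  = {6}
  7. kckcA = {6,1}
  8. ckckcA = {2,4,0,3,5}
applying k or c yields no new set

8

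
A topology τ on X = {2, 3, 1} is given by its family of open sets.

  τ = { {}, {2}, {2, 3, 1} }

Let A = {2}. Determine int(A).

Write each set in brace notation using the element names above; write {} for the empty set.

U open, U⊆A: {}, {2}. int(A) = ⋃ = {2}

{2}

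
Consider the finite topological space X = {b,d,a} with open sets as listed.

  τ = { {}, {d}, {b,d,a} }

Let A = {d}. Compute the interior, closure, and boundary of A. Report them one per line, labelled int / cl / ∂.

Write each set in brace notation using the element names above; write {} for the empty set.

int(A) = {d}
cl(A)  = {b,d,a}
∂A     = {b,a}

U open, U⊆A: {}, {d}. int(A) = ⋃ = {d}
X∖A={b,a}, int(X∖A)={}, hence cl(A)={b,d,a}
∂A: remove int from cl → {b,a}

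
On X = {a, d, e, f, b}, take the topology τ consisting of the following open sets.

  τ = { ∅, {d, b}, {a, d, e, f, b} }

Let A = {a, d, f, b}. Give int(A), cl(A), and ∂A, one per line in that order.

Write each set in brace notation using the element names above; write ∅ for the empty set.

int(A) = {d, b}
cl(A)  = {a, d, e, f, b}
∂A     = {a, e, f}

open subsets of A: ∅, {d, b}; so int(A) = {d, b}
closure: X∖int(X∖A) = X∖∅ = {a, d, e, f, b}
∂A = {a, d, e, f, b} minus {d, b} = {a, e, f}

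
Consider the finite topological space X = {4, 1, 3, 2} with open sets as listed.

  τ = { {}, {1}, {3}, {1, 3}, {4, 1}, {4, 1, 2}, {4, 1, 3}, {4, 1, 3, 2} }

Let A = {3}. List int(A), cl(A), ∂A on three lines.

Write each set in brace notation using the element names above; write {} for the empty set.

int(A) = {3}
cl(A)  = {3}
∂A     = {}

interior: largest open inside A is {3} (from {}, {3})
cl via duality: int({4, 1, 2}) = {4, 1, 2}, so X∖{4, 1, 2} = {3}
cl∖int = {}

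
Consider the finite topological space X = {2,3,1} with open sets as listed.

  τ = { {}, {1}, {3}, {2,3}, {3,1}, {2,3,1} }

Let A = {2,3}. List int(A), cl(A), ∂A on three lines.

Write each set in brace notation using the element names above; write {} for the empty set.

opens ⊆ A: {}, {3}, {2,3}; union → int = {2,3}
complement {1}; its interior {1}; cl(A) = X∖{1} = {2,3}
boundary = {2,3} ∖ {2,3} = {}

int(A) = {2,3}
cl(A)  = {2,3}
∂A     = {}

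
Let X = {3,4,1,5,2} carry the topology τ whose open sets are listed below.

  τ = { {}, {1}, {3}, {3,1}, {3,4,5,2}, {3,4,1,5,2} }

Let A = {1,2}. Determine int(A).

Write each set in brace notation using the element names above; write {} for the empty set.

{1}

open subsets of A: {}, {1}; so int(A) = {1}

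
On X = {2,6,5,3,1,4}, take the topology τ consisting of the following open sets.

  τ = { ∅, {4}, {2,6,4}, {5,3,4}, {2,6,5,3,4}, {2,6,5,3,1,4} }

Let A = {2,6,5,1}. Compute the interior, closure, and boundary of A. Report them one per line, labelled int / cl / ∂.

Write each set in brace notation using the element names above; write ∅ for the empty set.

open subsets of A: ∅; so int(A) = ∅
closure: X∖int(X∖A) = X∖{4} = {2,6,5,3,1}
∂A = {2,6,5,3,1} minus ∅ = {2,6,5,3,1}

int(A) = ∅
cl(A)  = {2,6,5,3,1}
∂A     = {2,6,5,3,1}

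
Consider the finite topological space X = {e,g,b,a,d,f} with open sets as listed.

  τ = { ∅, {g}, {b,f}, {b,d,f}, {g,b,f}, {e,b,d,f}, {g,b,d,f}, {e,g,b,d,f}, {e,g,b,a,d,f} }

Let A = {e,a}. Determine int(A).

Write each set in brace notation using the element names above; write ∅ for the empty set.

∅

interior: largest open inside A is ∅ (from ∅)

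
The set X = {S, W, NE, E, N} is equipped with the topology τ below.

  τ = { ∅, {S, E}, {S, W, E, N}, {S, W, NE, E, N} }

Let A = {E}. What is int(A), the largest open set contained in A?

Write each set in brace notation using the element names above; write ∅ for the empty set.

∅

open subsets of A: ∅; so int(A) = ∅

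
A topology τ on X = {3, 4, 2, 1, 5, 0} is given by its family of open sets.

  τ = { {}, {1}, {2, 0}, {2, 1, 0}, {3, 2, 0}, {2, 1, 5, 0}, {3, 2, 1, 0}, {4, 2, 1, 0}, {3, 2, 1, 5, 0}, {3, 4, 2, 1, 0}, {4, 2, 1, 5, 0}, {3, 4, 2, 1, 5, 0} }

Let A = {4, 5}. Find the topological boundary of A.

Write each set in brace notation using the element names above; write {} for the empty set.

{4, 5}

interior: largest open inside A is {} (from {})
cl via duality: int({3, 2, 1, 0}) = {3, 2, 1, 0}, so X∖{3, 2, 1, 0} = {4, 5}
cl∖int = {4, 5}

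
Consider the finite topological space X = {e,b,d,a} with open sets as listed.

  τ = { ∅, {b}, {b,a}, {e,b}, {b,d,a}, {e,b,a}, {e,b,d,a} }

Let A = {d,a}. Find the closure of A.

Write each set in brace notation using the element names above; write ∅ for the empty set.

{d,a}

X∖A={e,b}, int(X∖A)={e,b}, hence cl(A)={d,a}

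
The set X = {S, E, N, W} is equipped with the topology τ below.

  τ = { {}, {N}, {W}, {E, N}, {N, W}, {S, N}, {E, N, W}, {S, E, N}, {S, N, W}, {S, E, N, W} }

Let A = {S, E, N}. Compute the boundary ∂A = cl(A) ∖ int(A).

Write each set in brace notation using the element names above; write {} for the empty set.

open subsets of A: {}, {N}, {S, N}, {E, N}, {S, E, N}; so int(A) = {S, E, N}
closure: X∖int(X∖A) = X∖{W} = {S, E, N}
∂A = {S, E, N} minus {S, E, N} = {}

{}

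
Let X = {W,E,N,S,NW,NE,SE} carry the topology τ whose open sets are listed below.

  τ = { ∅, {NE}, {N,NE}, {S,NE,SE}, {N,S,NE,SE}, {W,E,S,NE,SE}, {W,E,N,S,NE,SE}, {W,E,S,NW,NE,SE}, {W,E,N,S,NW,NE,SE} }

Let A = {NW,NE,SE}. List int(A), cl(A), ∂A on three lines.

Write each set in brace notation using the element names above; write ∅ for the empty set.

int(A) = {NE}
cl(A)  = {W,E,N,S,NW,NE,SE}
∂A     = {W,E,N,S,NW,SE}

open subsets of A: ∅, {NE}; so int(A) = {NE}
closure: X∖int(X∖A) = X∖∅ = {W,E,N,S,NW,NE,SE}
∂A = {W,E,N,S,NW,NE,SE} minus {NE} = {W,E,N,S,NW,SE}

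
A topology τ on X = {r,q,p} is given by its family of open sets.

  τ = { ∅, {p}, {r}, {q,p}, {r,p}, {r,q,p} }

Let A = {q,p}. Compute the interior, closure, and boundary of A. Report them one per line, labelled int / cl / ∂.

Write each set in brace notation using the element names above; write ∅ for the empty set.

U open, U⊆A: ∅, {p}, {q,p}. int(A) = ⋃ = {q,p}
X∖A={r}, int(X∖A)={r}, hence cl(A)={q,p}
∂A: remove int from cl → ∅

int(A) = {q,p}
cl(A)  = {q,p}
∂A     = ∅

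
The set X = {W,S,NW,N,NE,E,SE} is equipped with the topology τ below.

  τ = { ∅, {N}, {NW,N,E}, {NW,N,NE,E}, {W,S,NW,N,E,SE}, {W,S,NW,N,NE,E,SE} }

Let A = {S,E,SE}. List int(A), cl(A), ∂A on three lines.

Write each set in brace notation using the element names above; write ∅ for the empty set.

open subsets of A: ∅; so int(A) = ∅
closure: X∖int(X∖A) = X∖{N} = {W,S,NW,NE,E,SE}
∂A = {W,S,NW,NE,E,SE} minus ∅ = {W,S,NW,NE,E,SE}

int(A) = ∅
cl(A)  = {W,S,NW,NE,E,SE}
∂A     = {W,S,NW,NE,E,SE}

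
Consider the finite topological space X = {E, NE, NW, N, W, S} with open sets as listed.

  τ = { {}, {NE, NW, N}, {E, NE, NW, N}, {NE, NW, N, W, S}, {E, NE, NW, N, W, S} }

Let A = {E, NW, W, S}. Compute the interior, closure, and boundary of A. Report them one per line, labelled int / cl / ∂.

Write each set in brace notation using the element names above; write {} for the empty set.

int(A) = {}
cl(A)  = {E, NE, NW, N, W, S}
∂A     = {E, NE, NW, N, W, S}

interior: largest open inside A is {} (from {})
cl via duality: int({NE, N}) = {}, so X∖{} = {E, NE, NW, N, W, S}
cl∖int = {E, NE, NW, N, W, S}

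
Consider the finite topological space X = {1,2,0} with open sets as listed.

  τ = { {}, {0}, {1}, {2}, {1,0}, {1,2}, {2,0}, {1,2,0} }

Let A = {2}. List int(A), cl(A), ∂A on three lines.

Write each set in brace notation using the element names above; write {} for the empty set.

int(A) = {2}
cl(A)  = {2}
∂A     = {}

opens ⊆ A: {}, {2}; union → int = {2}
complement {1,0}; its interior {1,0}; cl(A) = X∖{1,0} = {2}
boundary = {2} ∖ {2} = {}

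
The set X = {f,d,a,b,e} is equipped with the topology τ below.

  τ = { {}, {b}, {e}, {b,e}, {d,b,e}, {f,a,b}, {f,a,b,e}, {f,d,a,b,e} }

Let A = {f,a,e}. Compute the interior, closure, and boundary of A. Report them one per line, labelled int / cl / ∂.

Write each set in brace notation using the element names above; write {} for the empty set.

int(A) = {e}
cl(A)  = {f,d,a,e}
∂A     = {f,d,a}

U open, U⊆A: {}, {e}. int(A) = ⋃ = {e}
X∖A={d,b}, int(X∖A)={b}, hence cl(A)={f,d,a,e}
∂A: remove int from cl → {f,d,a}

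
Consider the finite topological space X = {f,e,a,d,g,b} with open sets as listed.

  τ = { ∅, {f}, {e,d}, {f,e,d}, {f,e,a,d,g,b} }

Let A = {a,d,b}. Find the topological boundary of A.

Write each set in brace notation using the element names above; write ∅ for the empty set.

interior: largest open inside A is ∅ (from ∅)
cl via duality: int({f,e,g}) = {f}, so X∖{f} = {e,a,d,g,b}
cl∖int = {e,a,d,g,b}

{e,a,d,g,b}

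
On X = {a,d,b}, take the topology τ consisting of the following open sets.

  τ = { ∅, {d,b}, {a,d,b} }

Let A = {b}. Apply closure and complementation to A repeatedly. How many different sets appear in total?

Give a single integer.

4

closure: X∖int(X∖A) = X∖∅ = {a,d,b}
Let k=closure and c=complement:
  1. A     = {b}
  2. kA    = {a,d,b}
  3. cA    = {a,d}
  4. ckA   = ∅
— saturated at 4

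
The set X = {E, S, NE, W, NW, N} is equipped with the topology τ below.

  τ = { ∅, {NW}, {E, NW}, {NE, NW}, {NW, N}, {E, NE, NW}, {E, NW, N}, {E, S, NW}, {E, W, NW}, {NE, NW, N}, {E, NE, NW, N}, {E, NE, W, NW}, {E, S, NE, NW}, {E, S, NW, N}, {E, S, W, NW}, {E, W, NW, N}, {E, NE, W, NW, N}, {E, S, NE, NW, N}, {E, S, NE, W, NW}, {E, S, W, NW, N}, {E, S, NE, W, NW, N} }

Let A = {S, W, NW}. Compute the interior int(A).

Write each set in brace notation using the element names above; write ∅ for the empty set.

open subsets of A: ∅, {NW}; so int(A) = {NW}

{NW}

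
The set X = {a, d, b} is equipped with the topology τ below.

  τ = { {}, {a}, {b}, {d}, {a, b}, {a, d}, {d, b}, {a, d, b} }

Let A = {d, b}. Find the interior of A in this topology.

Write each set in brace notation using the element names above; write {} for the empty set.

U open, U⊆A: {}, {b}, {d}, {d, b}. int(A) = ⋃ = {d, b}

{d, b}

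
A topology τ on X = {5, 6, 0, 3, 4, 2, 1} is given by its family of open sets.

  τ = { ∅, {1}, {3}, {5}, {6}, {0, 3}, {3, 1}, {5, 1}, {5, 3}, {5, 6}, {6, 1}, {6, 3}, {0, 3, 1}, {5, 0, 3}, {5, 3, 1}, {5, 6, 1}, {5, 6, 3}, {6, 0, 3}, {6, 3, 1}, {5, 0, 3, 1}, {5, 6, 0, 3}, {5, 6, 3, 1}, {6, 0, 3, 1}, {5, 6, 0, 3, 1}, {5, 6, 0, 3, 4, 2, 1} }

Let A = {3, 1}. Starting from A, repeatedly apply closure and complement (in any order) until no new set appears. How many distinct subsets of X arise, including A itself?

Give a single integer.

6

complement {5, 6, 0, 4, 2}; its interior {5, 6}; cl(A) = X∖{5, 6} = {0, 3, 4, 2, 1}
With k = closure, c = complement:
  1. A     = {3, 1}
  2. kA    = {0, 3, 4, 2, 1}
  3. cA    = {5, 6, 0, 4, 2}
  4. ckA   = {5, 6}
  5. kckA  = {5, 6, 4, 2}
  6. ckckA = {0, 3, 1}
k, c of each give nothing new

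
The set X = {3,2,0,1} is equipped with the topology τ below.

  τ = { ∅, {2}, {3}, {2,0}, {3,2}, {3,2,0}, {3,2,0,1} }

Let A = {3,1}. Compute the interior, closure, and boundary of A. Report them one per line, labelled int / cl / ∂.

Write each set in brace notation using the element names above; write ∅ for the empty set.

int(A) = {3}
cl(A)  = {3,1}
∂A     = {1}

open subsets of A: ∅, {3}; so int(A) = {3}
closure: X∖int(X∖A) = X∖{2,0} = {3,1}
∂A = {3,1} minus {3} = {1}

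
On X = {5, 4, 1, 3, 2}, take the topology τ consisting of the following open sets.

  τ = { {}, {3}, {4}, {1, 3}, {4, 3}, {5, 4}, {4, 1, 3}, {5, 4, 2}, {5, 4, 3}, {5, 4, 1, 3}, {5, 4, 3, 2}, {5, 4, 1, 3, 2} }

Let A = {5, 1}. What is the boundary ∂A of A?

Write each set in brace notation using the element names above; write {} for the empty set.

interior: largest open inside A is {} (from {})
cl via duality: int({4, 3, 2}) = {4, 3}, so X∖{4, 3} = {5, 1, 2}
cl∖int = {5, 1, 2}

{5, 1, 2}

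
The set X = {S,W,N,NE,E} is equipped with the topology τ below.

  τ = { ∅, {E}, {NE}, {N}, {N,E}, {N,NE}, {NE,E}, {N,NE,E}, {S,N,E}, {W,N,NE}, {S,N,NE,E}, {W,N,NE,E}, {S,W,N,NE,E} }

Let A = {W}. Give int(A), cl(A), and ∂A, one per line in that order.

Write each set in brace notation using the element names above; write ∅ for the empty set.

open subsets of A: ∅; so int(A) = ∅
closure: X∖int(X∖A) = X∖{S,N,NE,E} = {W}
∂A = {W} minus ∅ = {W}

int(A) = ∅
cl(A)  = {W}
∂A     = {W}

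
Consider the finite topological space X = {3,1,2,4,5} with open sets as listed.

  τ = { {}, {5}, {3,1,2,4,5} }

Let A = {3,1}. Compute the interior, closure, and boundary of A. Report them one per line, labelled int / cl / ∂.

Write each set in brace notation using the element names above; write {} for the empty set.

open subsets of A: {}; so int(A) = {}
closure: X∖int(X∖A) = X∖{5} = {3,1,2,4}
∂A = {3,1,2,4} minus {} = {3,1,2,4}

int(A) = {}
cl(A)  = {3,1,2,4}
∂A     = {3,1,2,4}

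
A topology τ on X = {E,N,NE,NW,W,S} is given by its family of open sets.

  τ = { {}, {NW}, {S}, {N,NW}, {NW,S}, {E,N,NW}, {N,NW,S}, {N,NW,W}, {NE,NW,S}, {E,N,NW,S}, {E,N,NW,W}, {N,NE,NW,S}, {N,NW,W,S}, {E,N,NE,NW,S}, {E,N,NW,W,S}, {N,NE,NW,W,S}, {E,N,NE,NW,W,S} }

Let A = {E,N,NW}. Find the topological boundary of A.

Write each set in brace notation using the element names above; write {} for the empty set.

interior: largest open inside A is {E,N,NW} (from {}, {NW}, {N,NW}, {E,N,NW})
cl via duality: int({NE,W,S}) = {S}, so X∖{S} = {E,N,NE,NW,W}
cl∖int = {NE,W}

{NE,W}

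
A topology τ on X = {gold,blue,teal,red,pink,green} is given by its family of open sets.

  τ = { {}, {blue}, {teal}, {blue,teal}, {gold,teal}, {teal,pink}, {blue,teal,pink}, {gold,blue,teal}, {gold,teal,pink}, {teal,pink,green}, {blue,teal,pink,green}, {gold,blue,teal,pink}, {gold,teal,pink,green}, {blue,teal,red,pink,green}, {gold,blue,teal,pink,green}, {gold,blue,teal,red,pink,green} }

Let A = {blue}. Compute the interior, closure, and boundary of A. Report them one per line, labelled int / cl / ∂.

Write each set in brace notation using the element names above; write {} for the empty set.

U open, U⊆A: {}, {blue}. int(A) = ⋃ = {blue}
X∖A={gold,teal,red,pink,green}, int(X∖A)={gold,teal,pink,green}, hence cl(A)={blue,red}
∂A: remove int from cl → {red}

int(A) = {blue}
cl(A)  = {blue,red}
∂A     = {red}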